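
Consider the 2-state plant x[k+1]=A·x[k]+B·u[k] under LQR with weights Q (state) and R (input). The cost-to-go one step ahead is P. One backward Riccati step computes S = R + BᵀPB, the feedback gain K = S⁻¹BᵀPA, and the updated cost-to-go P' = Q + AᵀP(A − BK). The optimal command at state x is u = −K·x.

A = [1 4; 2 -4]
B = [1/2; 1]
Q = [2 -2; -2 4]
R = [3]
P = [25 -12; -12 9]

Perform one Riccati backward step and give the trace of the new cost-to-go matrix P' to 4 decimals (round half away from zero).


924.2400

BᵀP = [0.5000 3.0000]
S = R + BᵀPB = [3] + [3.2500] = [6.2500]
BᵀPA = [6.5000 -10.0000]
K = S⁻¹·BᵀPA = [1.0400 -1.6000]
A−BK = [0.4800 4.8000; 0.9600 -2.4000]
AᵀP(A−BK) = [6.2400 -9.6000; -9.6000 912.0000]
P' = Q + AᵀP(A−BK) = [8.2400 -11.6000; -11.6000 916.0000]
tr(P') = 924.2400


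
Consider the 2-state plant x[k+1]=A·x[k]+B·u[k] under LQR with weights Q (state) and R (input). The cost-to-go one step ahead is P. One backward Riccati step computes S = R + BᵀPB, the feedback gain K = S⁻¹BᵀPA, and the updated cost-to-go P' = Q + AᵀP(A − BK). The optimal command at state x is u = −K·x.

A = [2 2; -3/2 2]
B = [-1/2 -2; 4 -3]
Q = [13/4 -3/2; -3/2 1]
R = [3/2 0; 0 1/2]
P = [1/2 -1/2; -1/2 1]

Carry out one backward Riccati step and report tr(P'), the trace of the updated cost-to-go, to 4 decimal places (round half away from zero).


5.6420

BᵀP = [-2.2500 4.2500; 0.5000 -2.0000]
S = R + BᵀPB = [3/2 0; 0 1/2] + [18.1250 -8.2500; -8.2500 5.0000] = [19.6250 -8.2500; -8.2500 5.5000]
BᵀPA = [-10.8750 4.0000; 4.0000 -3.0000]
K = S⁻¹·BᵀPA = [-0.6724 -0.0690; -0.2813 -0.6489]
A−BK = [1.1011 0.6677; 0.3456 0.3292]
AᵀP(A−BK) = [1.0629 0.3456; 0.3456 0.3292]
P' = Q + AᵀP(A−BK) = [4.3129 -1.1544; -1.1544 1.3292]
tr(P') = 5.6420


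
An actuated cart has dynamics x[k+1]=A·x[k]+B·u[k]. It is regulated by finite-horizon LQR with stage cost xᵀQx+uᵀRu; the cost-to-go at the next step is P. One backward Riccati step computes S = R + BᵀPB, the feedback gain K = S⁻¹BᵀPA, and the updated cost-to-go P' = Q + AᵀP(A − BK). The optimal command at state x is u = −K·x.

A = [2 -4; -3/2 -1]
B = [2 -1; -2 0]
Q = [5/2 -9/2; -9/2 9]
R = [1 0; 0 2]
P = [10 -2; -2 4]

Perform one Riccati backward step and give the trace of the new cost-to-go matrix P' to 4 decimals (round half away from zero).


BᵀP = [24.0000 -12.0000; -10.0000 2.0000]
S = R + BᵀPB = [1 0; 0 2] + [72.0000 -24.0000; -24.0000 10.0000] = [73.0000 -24.0000; -24.0000 12.0000]
BᵀPA = [66.0000 -84.0000; -23.0000 38.0000]
K = S⁻¹·BᵀPA = [0.8000 -0.3200; -0.3167 2.5267]
A−BK = [0.0833 -0.8333; 0.1000 -1.6400]
AᵀP(A−BK) = [0.9167 -2.7667; -2.7667 25.1067]
P' = Q + AᵀP(A−BK) = [3.4167 -7.2667; -7.2667 34.1067]
tr(P') = 37.5233

37.5233


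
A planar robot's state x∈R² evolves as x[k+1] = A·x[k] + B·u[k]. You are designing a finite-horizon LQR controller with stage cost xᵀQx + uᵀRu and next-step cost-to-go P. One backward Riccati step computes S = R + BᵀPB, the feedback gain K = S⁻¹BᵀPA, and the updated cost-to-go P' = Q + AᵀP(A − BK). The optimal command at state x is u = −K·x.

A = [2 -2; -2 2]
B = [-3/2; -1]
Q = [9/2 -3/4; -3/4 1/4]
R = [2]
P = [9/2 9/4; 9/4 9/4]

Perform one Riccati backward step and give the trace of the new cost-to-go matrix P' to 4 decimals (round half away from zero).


18.4364

BᵀP = [-9.0000 -5.6250]
S = R + BᵀPB = [2] + [19.1250] = [21.1250]
BᵀPA = [-6.7500 6.7500]
K = S⁻¹·BᵀPA = [-0.3195 0.3195]
A−BK = [1.5207 -1.5207; -2.3195 2.3195]
AᵀP(A−BK) = [6.8432 -6.8432; -6.8432 6.8432]
P' = Q + AᵀP(A−BK) = [11.3432 -7.5932; -7.5932 7.0932]
tr(P') = 18.4364


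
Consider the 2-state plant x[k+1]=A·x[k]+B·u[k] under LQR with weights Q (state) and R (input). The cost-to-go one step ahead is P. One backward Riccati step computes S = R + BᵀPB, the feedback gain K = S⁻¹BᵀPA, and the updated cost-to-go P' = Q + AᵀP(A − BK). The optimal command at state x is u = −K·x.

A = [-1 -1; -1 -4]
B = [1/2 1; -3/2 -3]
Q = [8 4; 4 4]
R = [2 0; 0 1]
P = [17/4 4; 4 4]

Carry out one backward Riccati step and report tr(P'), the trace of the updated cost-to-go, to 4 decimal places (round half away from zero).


21.8347

BᵀP = [-3.8750 -4.0000; -7.7500 -8.0000]
S = R + BᵀPB = [2 0; 0 1] + [4.0625 8.1250; 8.1250 16.2500] = [6.0625 8.1250; 8.1250 17.2500]
BᵀPA = [7.8750 19.8750; 15.7500 39.7500]
K = S⁻¹·BᵀPA = [0.2042 0.5154; 0.8169 2.0616]
A−BK = [-1.9190 -3.3193; 1.7569 2.9579]
AᵀP(A−BK) = [1.7763 3.7212; 3.7212 8.0583]
P' = Q + AᵀP(A−BK) = [9.7763 7.7212; 7.7212 12.0583]
tr(P') = 21.8347


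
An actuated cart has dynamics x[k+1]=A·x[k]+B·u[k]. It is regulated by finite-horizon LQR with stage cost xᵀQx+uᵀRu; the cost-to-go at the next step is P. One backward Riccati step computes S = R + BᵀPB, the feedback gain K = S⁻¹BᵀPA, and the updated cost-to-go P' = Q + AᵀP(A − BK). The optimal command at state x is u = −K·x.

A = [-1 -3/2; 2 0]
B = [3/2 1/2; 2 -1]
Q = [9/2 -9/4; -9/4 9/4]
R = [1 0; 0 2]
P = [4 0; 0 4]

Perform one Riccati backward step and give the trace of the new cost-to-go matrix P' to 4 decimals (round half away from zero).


14.2787

BᵀP = [6.0000 8.0000; 2.0000 -4.0000]
S = R + BᵀPB = [1 0; 0 2] + [25.0000 -5.0000; -5.0000 5.0000] = [26.0000 -5.0000; -5.0000 7.0000]
BᵀPA = [10.0000 -9.0000; -10.0000 -3.0000]
K = S⁻¹·BᵀPA = [0.1274 -0.4968; -1.3376 -0.7834]
A−BK = [-0.5223 -0.3631; 0.4076 0.2102]
AᵀP(A−BK) = [5.3503 3.1338; 3.1338 2.1783]
P' = Q + AᵀP(A−BK) = [9.8503 0.8838; 0.8838 4.4283]
tr(P') = 14.2787


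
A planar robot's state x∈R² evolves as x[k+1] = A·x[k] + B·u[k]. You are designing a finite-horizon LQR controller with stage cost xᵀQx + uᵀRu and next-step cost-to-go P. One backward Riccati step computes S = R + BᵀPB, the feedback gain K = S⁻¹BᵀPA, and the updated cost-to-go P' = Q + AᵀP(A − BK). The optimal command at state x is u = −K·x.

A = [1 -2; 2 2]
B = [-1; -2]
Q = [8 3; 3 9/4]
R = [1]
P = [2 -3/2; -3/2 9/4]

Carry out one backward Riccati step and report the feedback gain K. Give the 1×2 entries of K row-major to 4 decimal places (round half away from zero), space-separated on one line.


BᵀP = [1.0000 -3.0000]
S = R + BᵀPB = [1] + [5.0000] = [6.0000]
BᵀPA = [-5.0000 -8.0000]
K = S⁻¹·BᵀPA = [-0.8333 -1.3333]
A−BK = [0.1667 -3.3333; 0.3333 -0.6667]
AᵀP(A−BK) = [0.8333 1.3333; 1.3333 18.3333]
P' = Q + AᵀP(A−BK) = [8.8333 4.3333; 4.3333 20.5833]
tr(P') = 29.4167

-0.8333 -1.3333


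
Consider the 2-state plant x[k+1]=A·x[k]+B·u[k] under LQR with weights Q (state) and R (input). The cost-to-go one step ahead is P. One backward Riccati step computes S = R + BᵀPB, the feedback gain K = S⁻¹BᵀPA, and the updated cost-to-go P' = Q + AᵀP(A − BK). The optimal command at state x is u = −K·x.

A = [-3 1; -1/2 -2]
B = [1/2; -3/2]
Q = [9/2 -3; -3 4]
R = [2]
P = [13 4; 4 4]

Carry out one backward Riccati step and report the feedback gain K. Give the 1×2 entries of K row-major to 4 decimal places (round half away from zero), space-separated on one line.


BᵀP = [0.5000 -4.0000]
S = R + BᵀPB = [2] + [6.2500] = [8.2500]
BᵀPA = [0.5000 8.5000]
K = S⁻¹·BᵀPA = [0.0606 1.0303]
A−BK = [-3.0303 0.4848; -0.4091 -0.4545]
AᵀP(A−BK) = [129.9697 -13.5152; -13.5152 4.2424]
P' = Q + AᵀP(A−BK) = [134.4697 -16.5152; -16.5152 8.2424]
tr(P') = 142.7121

0.0606 1.0303


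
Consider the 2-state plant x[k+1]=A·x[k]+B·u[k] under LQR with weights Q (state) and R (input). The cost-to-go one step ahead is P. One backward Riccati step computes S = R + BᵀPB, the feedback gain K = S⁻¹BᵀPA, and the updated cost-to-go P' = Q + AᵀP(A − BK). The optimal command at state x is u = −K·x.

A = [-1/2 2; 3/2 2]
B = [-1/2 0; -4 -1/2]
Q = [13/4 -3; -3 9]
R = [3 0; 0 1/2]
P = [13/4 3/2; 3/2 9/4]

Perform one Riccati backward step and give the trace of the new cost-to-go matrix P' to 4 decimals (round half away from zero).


BᵀP = [-7.6250 -9.7500; -0.7500 -1.1250]
S = R + BᵀPB = [3 0; 0 1/2] + [42.8125 4.8750; 4.8750 0.5625] = [45.8125 4.8750; 4.8750 1.0625]
BᵀPA = [-10.8125 -34.7500; -1.3125 -3.7500]
K = S⁻¹·BᵀPA = [-0.2043 -0.7483; -0.2978 -0.0960]
A−BK = [-0.6022 1.6258; 0.5338 -1.0412]
AᵀP(A−BK) = [1.0249 -1.7171; -1.7171 7.6362]
P' = Q + AᵀP(A−BK) = [4.2749 -4.7171; -4.7171 16.6362]
tr(P') = 20.9110

20.9110


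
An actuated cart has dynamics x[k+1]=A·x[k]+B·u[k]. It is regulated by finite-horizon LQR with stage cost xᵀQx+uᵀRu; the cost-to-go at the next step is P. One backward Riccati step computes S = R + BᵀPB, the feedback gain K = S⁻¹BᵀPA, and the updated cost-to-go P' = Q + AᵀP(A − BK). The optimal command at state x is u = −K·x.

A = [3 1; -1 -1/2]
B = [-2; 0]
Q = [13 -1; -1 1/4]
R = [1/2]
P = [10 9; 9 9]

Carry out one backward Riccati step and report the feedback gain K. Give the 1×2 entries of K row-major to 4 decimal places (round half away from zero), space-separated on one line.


BᵀP = [-20.0000 -18.0000]
S = R + BᵀPB = [1/2] + [40.0000] = [40.5000]
BᵀPA = [-42.0000 -11.0000]
K = S⁻¹·BᵀPA = [-1.0370 -0.2716]
A−BK = [0.9259 0.4568; -1.0000 -0.5000]
AᵀP(A−BK) = [1.4444 0.5926; 0.5926 0.2623]
P' = Q + AᵀP(A−BK) = [14.4444 -0.4074; -0.4074 0.5123]
tr(P') = 14.9568

-1.0370 -0.2716


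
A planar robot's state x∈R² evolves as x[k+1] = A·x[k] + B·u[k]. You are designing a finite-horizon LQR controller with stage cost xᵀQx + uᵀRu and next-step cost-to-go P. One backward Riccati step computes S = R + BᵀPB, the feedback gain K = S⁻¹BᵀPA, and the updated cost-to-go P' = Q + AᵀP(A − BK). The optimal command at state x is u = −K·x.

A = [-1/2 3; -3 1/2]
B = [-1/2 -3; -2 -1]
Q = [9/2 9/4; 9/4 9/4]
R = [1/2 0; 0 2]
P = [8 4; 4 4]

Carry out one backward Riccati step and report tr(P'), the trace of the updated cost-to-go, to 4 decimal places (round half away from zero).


9.8113

BᵀP = [-12.0000 -10.0000; -28.0000 -16.0000]
S = R + BᵀPB = [1/2 0; 0 2] + [26.0000 46.0000; 46.0000 100.0000] = [26.5000 46.0000; 46.0000 102.0000]
BᵀPA = [36.0000 -41.0000; 62.0000 -92.0000]
K = S⁻¹·BᵀPA = [1.3969 0.0852; -0.0221 -0.9404]
A−BK = [0.1320 0.2215; -0.2283 -0.2700]
AᵀP(A−BK) = [1.0835 0.2368; 0.2368 1.9779]
P' = Q + AᵀP(A−BK) = [5.5835 2.4868; 2.4868 4.2279]
tr(P') = 9.8113


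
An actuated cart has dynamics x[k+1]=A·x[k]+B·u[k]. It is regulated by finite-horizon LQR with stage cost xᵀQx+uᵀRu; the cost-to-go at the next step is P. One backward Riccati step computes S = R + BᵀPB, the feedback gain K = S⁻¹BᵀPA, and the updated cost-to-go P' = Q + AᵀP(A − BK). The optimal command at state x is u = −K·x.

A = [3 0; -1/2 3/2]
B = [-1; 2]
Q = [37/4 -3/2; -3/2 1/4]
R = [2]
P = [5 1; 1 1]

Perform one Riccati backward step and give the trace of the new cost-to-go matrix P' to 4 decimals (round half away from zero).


BᵀP = [-3.0000 1.0000]
S = R + BᵀPB = [2] + [5.0000] = [7.0000]
BᵀPA = [-9.5000 1.5000]
K = S⁻¹·BᵀPA = [-1.3571 0.2143]
A−BK = [1.6429 0.2143; 2.2143 1.0714]
AᵀP(A−BK) = [29.3571 5.7857; 5.7857 1.9286]
P' = Q + AᵀP(A−BK) = [38.6071 4.2857; 4.2857 2.1786]
tr(P') = 40.7857

40.7857


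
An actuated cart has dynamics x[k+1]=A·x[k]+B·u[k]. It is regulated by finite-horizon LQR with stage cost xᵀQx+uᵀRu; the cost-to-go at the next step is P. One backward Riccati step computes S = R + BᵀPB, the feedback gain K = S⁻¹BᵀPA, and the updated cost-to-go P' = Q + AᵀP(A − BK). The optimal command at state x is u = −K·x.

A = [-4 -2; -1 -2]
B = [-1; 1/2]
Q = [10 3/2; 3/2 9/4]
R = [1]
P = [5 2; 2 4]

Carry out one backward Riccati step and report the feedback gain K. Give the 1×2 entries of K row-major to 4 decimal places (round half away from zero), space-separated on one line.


BᵀP = [-4.0000 0.0000]
S = R + BᵀPB = [1] + [4.0000] = [5.0000]
BᵀPA = [16.0000 8.0000]
K = S⁻¹·BᵀPA = [3.2000 1.6000]
A−BK = [-0.8000 -0.4000; -2.6000 -2.8000]
AᵀP(A−BK) = [48.8000 42.4000; 42.4000 39.2000]
P' = Q + AᵀP(A−BK) = [58.8000 43.9000; 43.9000 41.4500]
tr(P') = 100.2500

3.2000 1.6000


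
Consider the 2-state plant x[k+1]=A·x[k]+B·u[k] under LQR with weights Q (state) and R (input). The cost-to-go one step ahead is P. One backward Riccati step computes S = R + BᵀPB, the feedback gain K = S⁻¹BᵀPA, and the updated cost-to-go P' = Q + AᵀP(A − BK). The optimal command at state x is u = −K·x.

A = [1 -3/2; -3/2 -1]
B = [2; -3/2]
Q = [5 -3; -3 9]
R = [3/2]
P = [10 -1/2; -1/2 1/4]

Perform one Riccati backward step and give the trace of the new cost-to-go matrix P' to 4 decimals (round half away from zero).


BᵀP = [20.7500 -1.3750]
S = R + BᵀPB = [3/2] + [43.5625] = [45.0625]
BᵀPA = [22.8125 -29.7500]
K = S⁻¹·BᵀPA = [0.5062 -0.6602]
A−BK = [-0.0125 -0.1796; -0.7406 -1.9903]
AᵀP(A−BK) = [0.5139 -0.1893; -0.1893 1.6092]
P' = Q + AᵀP(A−BK) = [5.5139 -3.1893; -3.1893 10.6092]
tr(P') = 16.1231

16.1231


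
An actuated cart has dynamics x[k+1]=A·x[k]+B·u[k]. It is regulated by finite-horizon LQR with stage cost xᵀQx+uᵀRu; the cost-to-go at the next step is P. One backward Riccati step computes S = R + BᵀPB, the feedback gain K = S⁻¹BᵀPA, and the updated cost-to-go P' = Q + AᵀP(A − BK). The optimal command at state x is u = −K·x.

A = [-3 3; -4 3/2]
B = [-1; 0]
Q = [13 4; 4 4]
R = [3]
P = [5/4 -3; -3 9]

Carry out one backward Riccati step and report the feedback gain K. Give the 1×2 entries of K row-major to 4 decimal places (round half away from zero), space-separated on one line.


BᵀP = [-1.2500 3.0000]
S = R + BᵀPB = [3] + [1.2500] = [4.2500]
BᵀPA = [-8.2500 0.7500]
K = S⁻¹·BᵀPA = [-1.9412 0.1765]
A−BK = [-4.9412 3.1765; -4.0000 1.5000]
AᵀP(A−BK) = [67.2353 -14.2941; -14.2941 4.3676]
P' = Q + AᵀP(A−BK) = [80.2353 -10.2941; -10.2941 8.3676]
tr(P') = 88.6029

-1.9412 0.1765


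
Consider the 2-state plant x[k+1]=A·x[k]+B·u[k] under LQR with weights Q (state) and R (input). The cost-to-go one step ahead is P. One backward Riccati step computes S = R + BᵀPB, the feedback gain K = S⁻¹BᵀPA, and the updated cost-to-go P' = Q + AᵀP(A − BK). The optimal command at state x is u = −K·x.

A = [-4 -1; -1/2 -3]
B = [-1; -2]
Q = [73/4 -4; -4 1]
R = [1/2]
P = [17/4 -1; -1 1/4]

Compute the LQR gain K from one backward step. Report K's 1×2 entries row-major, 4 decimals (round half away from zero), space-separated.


BᵀP = [-2.2500 0.5000]
S = R + BᵀPB = [1/2] + [1.2500] = [1.7500]
BᵀPA = [8.7500 0.7500]
K = S⁻¹·BᵀPA = [5.0000 0.4286]
A−BK = [1.0000 -0.5714; 9.5000 -2.1429]
AᵀP(A−BK) = [20.3125 1.1250; 1.1250 0.1786]
P' = Q + AᵀP(A−BK) = [38.5625 -2.8750; -2.8750 1.1786]
tr(P') = 39.7411

5.0000 0.4286


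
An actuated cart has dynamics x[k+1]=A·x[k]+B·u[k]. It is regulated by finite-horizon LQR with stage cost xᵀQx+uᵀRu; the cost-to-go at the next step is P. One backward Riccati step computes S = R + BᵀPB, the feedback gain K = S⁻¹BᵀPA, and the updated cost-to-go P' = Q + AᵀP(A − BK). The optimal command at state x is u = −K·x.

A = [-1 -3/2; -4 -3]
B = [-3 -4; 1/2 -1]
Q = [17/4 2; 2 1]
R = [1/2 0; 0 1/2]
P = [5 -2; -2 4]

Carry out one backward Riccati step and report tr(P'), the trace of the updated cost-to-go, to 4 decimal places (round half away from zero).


BᵀP = [-16.0000 8.0000; -18.0000 4.0000]
S = R + BᵀPB = [1/2 0; 0 1/2] + [52.0000 56.0000; 56.0000 68.0000] = [52.5000 56.0000; 56.0000 68.5000]
BᵀPA = [-16.0000 0.0000; 2.0000 15.0000]
K = S⁻¹·BᵀPA = [-2.6247 -1.8251; 2.1749 1.7110]
A−BK = [-0.1744 -0.1312; -0.5128 -0.3764]
AᵀP(A−BK) = [6.6556 4.8764; 4.8764 3.5846]
P' = Q + AᵀP(A−BK) = [10.9056 6.8764; 6.8764 4.5846]
tr(P') = 15.4902

15.4902


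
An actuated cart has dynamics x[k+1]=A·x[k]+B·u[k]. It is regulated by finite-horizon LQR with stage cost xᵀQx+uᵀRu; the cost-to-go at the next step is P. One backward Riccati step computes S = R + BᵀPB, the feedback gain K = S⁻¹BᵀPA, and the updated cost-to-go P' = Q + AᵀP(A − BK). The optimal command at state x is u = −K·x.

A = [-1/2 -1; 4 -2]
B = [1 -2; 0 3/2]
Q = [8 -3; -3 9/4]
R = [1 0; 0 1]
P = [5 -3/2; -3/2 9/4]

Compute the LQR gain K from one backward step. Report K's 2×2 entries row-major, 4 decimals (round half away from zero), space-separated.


1.4819 -1.2642 1.4197 -0.4560

BᵀP = [5.0000 -1.5000; -12.2500 6.3750]
S = R + BᵀPB = [1 0; 0 1] + [5.0000 -12.2500; -12.2500 34.0625] = [6.0000 -12.2500; -12.2500 35.0625]
BᵀPA = [-8.5000 -2.0000; 31.6250 -0.5000]
K = S⁻¹·BᵀPA = [1.4819 -1.2642; 1.4197 -0.4560]
A−BK = [0.8575 -0.6477; 1.8705 -1.3161]
AᵀP(A−BK) = [10.9482 -7.3264; -7.3264 5.2435]
P' = Q + AᵀP(A−BK) = [18.9482 -10.3264; -10.3264 7.4935]
tr(P') = 26.4417


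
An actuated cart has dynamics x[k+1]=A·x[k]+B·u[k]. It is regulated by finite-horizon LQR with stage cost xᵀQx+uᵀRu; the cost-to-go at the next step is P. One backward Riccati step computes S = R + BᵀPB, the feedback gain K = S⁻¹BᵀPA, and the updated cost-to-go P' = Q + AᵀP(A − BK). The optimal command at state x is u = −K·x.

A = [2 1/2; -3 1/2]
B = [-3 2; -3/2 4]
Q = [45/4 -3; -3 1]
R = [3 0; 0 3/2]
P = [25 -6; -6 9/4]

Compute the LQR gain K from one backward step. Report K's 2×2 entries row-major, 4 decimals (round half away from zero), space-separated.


-1.3876 -0.1088 -0.9878 0.0844

BᵀP = [-66.0000 14.6250; 26.0000 -3.0000]
S = R + BᵀPB = [3 0; 0 3/2] + [176.0625 -73.5000; -73.5000 40.0000] = [179.0625 -73.5000; -73.5000 41.5000]
BᵀPA = [-175.8750 -25.6875; 61.0000 11.5000]
K = S⁻¹·BᵀPA = [-1.3876 -0.1088; -0.9878 0.0844]
A−BK = [-0.1874 0.0048; -1.1304 -0.0007]
AᵀP(A−BK) = [8.4512 0.3391; 0.3391 0.0468]
P' = Q + AᵀP(A−BK) = [19.7012 -2.6609; -2.6609 1.0468]
tr(P') = 20.7480


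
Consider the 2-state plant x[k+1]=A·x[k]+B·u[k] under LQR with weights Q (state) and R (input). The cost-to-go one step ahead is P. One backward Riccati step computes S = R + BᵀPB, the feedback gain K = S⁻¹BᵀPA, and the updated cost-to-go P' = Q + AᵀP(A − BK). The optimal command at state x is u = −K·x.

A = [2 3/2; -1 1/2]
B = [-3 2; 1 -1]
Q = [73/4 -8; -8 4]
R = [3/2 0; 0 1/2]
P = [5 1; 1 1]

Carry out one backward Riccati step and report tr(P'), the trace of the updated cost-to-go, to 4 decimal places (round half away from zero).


23.8420

BᵀP = [-14.0000 -2.0000; 9.0000 1.0000]
S = R + BᵀPB = [3/2 0; 0 1/2] + [40.0000 -26.0000; -26.0000 17.0000] = [41.5000 -26.0000; -26.0000 17.5000]
BᵀPA = [-26.0000 -22.0000; 17.0000 14.0000]
K = S⁻¹·BᵀPA = [-0.2587 -0.4179; 0.5871 0.1791]
A−BK = [0.0498 -0.1119; -0.1542 1.0970]
AᵀP(A−BK) = [0.2935 0.0896; 0.0896 1.2985]
P' = Q + AᵀP(A−BK) = [18.5435 -7.9104; -7.9104 5.2985]
tr(P') = 23.8420


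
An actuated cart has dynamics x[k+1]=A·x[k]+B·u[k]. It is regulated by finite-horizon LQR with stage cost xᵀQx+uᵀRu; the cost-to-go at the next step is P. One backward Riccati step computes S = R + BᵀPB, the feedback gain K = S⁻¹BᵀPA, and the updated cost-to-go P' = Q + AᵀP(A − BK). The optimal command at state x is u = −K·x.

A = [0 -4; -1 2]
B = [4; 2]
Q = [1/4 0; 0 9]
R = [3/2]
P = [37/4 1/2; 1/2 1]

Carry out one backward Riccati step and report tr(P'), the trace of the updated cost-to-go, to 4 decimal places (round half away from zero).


BᵀP = [38.0000 4.0000]
S = R + BᵀPB = [3/2] + [160.0000] = [161.5000]
BᵀPA = [-4.0000 -144.0000]
K = S⁻¹·BᵀPA = [-0.0248 -0.8916]
A−BK = [0.0991 -0.4334; -0.9505 3.7833]
AᵀP(A−BK) = [0.9009 -3.5666; -3.5666 15.6037]
P' = Q + AᵀP(A−BK) = [1.1509 -3.5666; -3.5666 24.6037]
tr(P') = 25.7546

25.7546


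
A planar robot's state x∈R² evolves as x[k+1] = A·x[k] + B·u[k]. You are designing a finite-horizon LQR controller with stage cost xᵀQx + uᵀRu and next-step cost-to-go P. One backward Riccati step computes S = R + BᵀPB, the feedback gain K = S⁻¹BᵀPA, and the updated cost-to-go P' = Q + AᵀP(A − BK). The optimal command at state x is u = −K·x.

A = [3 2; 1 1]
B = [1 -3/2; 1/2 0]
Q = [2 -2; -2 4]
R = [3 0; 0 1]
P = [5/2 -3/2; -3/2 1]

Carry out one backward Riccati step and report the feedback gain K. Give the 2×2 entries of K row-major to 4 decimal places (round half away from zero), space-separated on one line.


BᵀP = [1.7500 -1.0000; -3.7500 2.2500]
S = R + BᵀPB = [3 0; 0 1] + [1.2500 -2.6250; -2.6250 5.6250] = [4.2500 -2.6250; -2.6250 6.6250]
BᵀPA = [4.2500 2.5000; -9.0000 -5.2500]
K = S⁻¹·BᵀPA = [0.2131 0.1308; -1.2741 -0.7406]
A−BK = [0.8758 0.7583; 0.8935 0.9346]
AᵀP(A−BK) = [2.1278 1.2785; 1.2785 0.7847]
P' = Q + AᵀP(A−BK) = [4.1278 -0.7215; -0.7215 4.7847]
tr(P') = 8.9126

0.2131 0.1308 -1.2741 -0.7406


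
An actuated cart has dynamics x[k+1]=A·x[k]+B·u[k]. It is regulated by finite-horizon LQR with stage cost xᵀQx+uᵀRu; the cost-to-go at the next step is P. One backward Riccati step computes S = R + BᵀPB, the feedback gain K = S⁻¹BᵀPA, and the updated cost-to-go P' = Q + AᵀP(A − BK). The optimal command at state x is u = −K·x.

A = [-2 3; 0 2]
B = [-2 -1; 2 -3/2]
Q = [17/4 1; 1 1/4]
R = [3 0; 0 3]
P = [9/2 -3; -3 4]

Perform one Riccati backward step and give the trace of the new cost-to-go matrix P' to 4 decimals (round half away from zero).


13.7295

BᵀP = [-15.0000 14.0000; 0.0000 -3.0000]
S = R + BᵀPB = [3 0; 0 3] + [58.0000 -6.0000; -6.0000 4.5000] = [61.0000 -6.0000; -6.0000 7.5000]
BᵀPA = [30.0000 -17.0000; 0.0000 -6.0000]
K = S⁻¹·BᵀPA = [0.5338 -0.3879; 0.4270 -1.1103]
A−BK = [-0.5053 1.1139; -0.4270 1.1103]
AᵀP(A−BK) = [1.9858 -3.3630; -3.3630 7.2438]
P' = Q + AᵀP(A−BK) = [6.2358 -2.3630; -2.3630 7.4938]
tr(P') = 13.7295


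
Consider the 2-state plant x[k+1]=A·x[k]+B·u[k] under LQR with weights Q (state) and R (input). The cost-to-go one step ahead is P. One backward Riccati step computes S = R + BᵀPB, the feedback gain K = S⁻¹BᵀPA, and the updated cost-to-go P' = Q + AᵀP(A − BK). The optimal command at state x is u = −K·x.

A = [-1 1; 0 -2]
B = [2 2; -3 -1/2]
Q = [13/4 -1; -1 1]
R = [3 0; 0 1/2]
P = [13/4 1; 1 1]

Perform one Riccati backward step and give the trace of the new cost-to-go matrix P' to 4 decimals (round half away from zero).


5.3420

BᵀP = [3.5000 -1.0000; 6.0000 1.5000]
S = R + BᵀPB = [3 0; 0 1/2] + [10.0000 7.5000; 7.5000 11.2500] = [13.0000 7.5000; 7.5000 11.7500]
BᵀPA = [-3.5000 5.5000; -6.0000 3.0000]
K = S⁻¹·BᵀPA = [0.0402 0.4365; -0.5363 -0.0233]
A−BK = [-0.0078 0.1736; -0.1477 -0.7021]
AᵀP(A−BK) = [0.1729 0.1380; 0.1380 0.9190]
P' = Q + AᵀP(A−BK) = [3.4229 -0.8620; -0.8620 1.9190]
tr(P') = 5.3420


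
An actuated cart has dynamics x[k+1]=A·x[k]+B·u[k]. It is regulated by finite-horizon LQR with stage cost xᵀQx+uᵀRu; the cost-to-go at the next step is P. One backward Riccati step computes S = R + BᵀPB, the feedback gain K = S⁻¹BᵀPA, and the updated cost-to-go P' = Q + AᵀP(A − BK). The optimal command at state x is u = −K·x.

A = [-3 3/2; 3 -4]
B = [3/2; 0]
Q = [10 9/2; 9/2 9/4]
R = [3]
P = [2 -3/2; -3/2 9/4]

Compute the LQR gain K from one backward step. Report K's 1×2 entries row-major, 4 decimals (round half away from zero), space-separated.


-2.1000 1.8000

BᵀP = [3.0000 -2.2500]
S = R + BᵀPB = [3] + [4.5000] = [7.5000]
BᵀPA = [-15.7500 13.5000]
K = S⁻¹·BᵀPA = [-2.1000 1.8000]
A−BK = [0.1500 -1.2000; 3.0000 -4.0000]
AᵀP(A−BK) = [32.1750 -32.4000; -32.4000 34.2000]
P' = Q + AᵀP(A−BK) = [42.1750 -27.9000; -27.9000 36.4500]
tr(P') = 78.6250


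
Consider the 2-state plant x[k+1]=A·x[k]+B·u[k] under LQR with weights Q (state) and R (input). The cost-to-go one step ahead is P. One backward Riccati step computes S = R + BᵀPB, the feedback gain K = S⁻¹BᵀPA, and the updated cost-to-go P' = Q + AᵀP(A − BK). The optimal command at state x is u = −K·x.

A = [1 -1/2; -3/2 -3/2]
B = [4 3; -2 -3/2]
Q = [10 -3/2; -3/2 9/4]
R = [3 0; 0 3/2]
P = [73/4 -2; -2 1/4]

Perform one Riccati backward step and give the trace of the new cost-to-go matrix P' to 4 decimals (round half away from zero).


BᵀP = [77.0000 -8.5000; 57.7500 -6.3750]
S = R + BᵀPB = [3 0; 0 3/2] + [325.0000 243.7500; 243.7500 182.8125] = [328.0000 243.7500; 243.7500 184.3125]
BᵀPA = [89.7500 -25.7500; 67.3125 -19.3125]
K = S⁻¹·BᵀPA = [0.1294 -0.0371; 0.1941 -0.0557]
A−BK = [-0.0998 -0.1844; -0.9501 -1.6578]
AᵀP(A−BK) = [0.1349 0.0177; 0.0177 0.0936]
P' = Q + AᵀP(A−BK) = [10.1349 -1.4823; -1.4823 2.3436]
tr(P') = 12.4785

12.4785


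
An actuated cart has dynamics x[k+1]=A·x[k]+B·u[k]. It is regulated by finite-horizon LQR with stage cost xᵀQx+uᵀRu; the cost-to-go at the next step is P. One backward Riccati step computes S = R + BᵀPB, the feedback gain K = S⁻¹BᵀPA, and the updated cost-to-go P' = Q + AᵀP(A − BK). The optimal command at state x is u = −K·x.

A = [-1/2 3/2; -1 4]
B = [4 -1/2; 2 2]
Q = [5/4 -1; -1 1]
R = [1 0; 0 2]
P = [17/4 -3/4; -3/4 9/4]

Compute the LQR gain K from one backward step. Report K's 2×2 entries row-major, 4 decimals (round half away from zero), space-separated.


-0.1604 0.5312 -0.2820 1.2229

BᵀP = [15.5000 1.5000; -3.6250 4.8750]
S = R + BᵀPB = [1 0; 0 2] + [65.0000 -4.7500; -4.7500 11.5625] = [66.0000 -4.7500; -4.7500 13.5625]
BᵀPA = [-9.2500 29.2500; -3.0625 14.0625]
K = S⁻¹·BᵀPA = [-0.1604 0.5312; -0.2820 1.2229]
A−BK = [0.0008 -0.0133; -0.1151 0.4918]
AᵀP(A−BK) = [0.2147 -0.9038; -0.9038 3.8279]
P' = Q + AᵀP(A−BK) = [1.4647 -1.9038; -1.9038 4.8279]
tr(P') = 6.2927


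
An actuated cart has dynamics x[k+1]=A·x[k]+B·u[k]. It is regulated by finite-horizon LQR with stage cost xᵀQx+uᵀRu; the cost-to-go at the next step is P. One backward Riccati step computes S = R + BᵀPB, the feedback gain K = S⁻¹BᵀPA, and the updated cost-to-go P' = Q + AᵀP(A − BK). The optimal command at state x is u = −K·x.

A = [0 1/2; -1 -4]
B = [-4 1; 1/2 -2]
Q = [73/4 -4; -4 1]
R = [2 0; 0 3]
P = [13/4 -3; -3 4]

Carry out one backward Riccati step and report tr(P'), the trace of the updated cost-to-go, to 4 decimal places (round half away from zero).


BᵀP = [-14.5000 14.0000; 9.2500 -11.0000]
S = R + BᵀPB = [2 0; 0 3] + [65.0000 -42.5000; -42.5000 31.2500] = [67.0000 -42.5000; -42.5000 34.2500]
BᵀPA = [-14.0000 -63.2500; 11.0000 48.6250]
K = S⁻¹·BᵀPA = [-0.0246 -0.2042; 0.2907 1.1663]
A−BK = [-0.3889 -1.4831; -0.4063 -1.5653]
AᵀP(A−BK) = [0.4585 1.8117; 1.8117 7.1845]
P' = Q + AᵀP(A−BK) = [18.7085 -2.1883; -2.1883 8.1845]
tr(P') = 26.8930

26.8930


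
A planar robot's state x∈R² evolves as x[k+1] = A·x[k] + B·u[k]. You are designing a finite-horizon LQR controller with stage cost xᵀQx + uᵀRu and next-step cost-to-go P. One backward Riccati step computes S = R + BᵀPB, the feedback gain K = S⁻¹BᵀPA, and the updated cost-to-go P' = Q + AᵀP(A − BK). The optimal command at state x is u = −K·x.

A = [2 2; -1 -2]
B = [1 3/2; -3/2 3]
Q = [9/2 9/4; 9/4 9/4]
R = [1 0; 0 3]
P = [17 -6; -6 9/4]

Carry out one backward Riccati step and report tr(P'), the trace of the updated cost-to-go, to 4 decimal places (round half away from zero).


BᵀP = [26.0000 -9.3750; 7.5000 -2.2500]
S = R + BᵀPB = [1 0; 0 3] + [40.0625 10.8750; 10.8750 4.5000] = [41.0625 10.8750; 10.8750 7.5000]
BᵀPA = [61.3750 70.7500; 17.2500 19.5000]
K = S⁻¹·BᵀPA = [1.4376 1.6793; 0.2155 0.1651]
A−BK = [0.2392 0.0731; 0.5100 0.0237]
AᵀP(A−BK) = [2.3000 2.5876; 2.5876 2.9731]
P' = Q + AᵀP(A−BK) = [6.8000 4.8376; 4.8376 5.2231]
tr(P') = 12.0230

12.0230


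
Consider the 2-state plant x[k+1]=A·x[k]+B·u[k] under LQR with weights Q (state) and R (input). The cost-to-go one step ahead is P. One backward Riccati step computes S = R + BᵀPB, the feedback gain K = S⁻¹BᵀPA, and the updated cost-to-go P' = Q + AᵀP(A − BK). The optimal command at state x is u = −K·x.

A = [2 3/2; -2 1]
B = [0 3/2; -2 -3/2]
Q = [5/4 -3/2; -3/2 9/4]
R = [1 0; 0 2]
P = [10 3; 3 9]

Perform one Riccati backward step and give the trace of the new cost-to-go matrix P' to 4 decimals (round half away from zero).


9.9573

BᵀP = [-6.0000 -18.0000; 10.5000 -9.0000]
S = R + BᵀPB = [1 0; 0 2] + [36.0000 18.0000; 18.0000 29.2500] = [37.0000 18.0000; 18.0000 31.2500]
BᵀPA = [24.0000 -27.0000; 39.0000 6.7500]
K = S⁻¹·BᵀPA = [0.0577 -1.1598; 1.2148 0.8840]
A−BK = [0.1778 0.1739; -0.0625 0.0065]
AᵀP(A−BK) = [3.2394 2.3575; 2.3575 3.2179]
P' = Q + AᵀP(A−BK) = [4.4894 0.8575; 0.8575 5.4679]
tr(P') = 9.9573


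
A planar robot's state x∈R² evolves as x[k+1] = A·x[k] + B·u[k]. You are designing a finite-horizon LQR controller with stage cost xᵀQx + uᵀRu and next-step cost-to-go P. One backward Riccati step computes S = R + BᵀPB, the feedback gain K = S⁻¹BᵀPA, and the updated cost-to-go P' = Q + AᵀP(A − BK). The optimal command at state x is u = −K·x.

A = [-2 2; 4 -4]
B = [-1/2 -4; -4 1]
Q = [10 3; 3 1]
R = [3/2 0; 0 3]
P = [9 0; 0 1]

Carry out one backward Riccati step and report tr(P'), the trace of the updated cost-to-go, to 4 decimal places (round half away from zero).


BᵀP = [-4.5000 -4.0000; -36.0000 1.0000]
S = R + BᵀPB = [3/2 0; 0 3] + [18.2500 14.0000; 14.0000 145.0000] = [19.7500 14.0000; 14.0000 148.0000]
BᵀPA = [-7.0000 7.0000; 76.0000 -76.0000]
K = S⁻¹·BᵀPA = [-0.7701 0.7701; 0.5864 -0.5864]
A−BK = [-0.0396 0.0396; 0.3333 -0.3333]
AᵀP(A−BK) = [2.0462 -2.0462; -2.0462 2.0462]
P' = Q + AᵀP(A−BK) = [12.0462 0.9538; 0.9538 3.0462]
tr(P') = 15.0924

15.0924


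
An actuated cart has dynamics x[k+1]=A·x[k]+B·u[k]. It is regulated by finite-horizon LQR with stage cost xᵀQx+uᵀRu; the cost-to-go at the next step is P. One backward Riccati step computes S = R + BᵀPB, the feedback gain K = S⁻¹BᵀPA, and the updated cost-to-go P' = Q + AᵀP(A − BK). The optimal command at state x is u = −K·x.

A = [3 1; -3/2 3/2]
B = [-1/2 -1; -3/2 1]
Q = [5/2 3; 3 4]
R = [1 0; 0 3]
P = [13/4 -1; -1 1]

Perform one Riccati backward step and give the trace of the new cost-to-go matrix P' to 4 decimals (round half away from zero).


21.2343

BᵀP = [-0.1250 -1.0000; -4.2500 2.0000]
S = R + BᵀPB = [1 0; 0 3] + [1.5625 -0.8750; -0.8750 6.2500] = [2.5625 -0.8750; -0.8750 9.2500]
BᵀPA = [1.1250 -1.6250; -15.7500 -1.2500]
K = S⁻¹·BᵀPA = [-0.1471 -0.7030; -1.7166 -0.2016]
A−BK = [1.2098 0.4469; -0.0041 0.6471]
AᵀP(A−BK) = [13.6287 2.1151; 2.1151 1.1056]
P' = Q + AᵀP(A−BK) = [16.1287 5.1151; 5.1151 5.1056]
tr(P') = 21.2343


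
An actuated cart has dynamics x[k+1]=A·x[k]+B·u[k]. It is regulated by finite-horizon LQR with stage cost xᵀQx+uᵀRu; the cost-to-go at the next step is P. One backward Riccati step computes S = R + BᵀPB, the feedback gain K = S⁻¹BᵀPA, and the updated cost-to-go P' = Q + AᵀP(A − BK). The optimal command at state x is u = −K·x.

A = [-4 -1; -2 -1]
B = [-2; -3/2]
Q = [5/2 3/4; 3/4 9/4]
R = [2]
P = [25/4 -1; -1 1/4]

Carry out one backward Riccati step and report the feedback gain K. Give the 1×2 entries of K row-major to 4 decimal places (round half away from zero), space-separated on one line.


1.8899 0.4348

BᵀP = [-11.0000 1.6250]
S = R + BᵀPB = [2] + [19.5625] = [21.5625]
BᵀPA = [40.7500 9.3750]
K = S⁻¹·BᵀPA = [1.8899 0.4348]
A−BK = [-0.2203 -0.1304; 0.8348 -0.3478]
AᵀP(A−BK) = [7.9884 1.7826; 1.7826 0.4239]
P' = Q + AᵀP(A−BK) = [10.4884 2.5326; 2.5326 2.6739]
tr(P') = 13.1623


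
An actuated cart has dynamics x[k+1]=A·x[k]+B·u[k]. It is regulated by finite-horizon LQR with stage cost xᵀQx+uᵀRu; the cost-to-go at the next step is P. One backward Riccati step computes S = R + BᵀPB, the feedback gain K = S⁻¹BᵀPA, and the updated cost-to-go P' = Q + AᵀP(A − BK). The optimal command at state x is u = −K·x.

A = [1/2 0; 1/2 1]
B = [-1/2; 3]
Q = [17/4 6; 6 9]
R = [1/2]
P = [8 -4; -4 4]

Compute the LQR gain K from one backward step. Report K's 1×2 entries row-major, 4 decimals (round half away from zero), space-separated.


-0.0198 0.2772

BᵀP = [-16.0000 14.0000]
S = R + BᵀPB = [1/2] + [50.0000] = [50.5000]
BᵀPA = [-1.0000 14.0000]
K = S⁻¹·BᵀPA = [-0.0198 0.2772]
A−BK = [0.4901 0.1386; 0.5594 0.1683]
AᵀP(A−BK) = [0.9802 0.2772; 0.2772 0.1188]
P' = Q + AᵀP(A−BK) = [5.2302 6.2772; 6.2772 9.1188]
tr(P') = 14.3490


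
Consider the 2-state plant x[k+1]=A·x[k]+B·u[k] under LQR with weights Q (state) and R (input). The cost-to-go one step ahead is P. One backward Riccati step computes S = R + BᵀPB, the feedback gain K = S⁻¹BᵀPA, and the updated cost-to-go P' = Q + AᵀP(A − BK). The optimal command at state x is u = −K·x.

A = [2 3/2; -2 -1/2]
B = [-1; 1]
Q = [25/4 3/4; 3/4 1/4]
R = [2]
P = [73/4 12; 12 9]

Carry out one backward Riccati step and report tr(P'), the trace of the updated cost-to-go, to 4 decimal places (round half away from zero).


24.9524

BᵀP = [-6.2500 -3.0000]
S = R + BᵀPB = [2] + [3.2500] = [5.2500]
BᵀPA = [-6.5000 -7.8750]
K = S⁻¹·BᵀPA = [-1.2381 -1.5000]
A−BK = [0.7619 0.0000; -0.7619 1.0000]
AᵀP(A−BK) = [4.9524 6.0000; 6.0000 13.5000]
P' = Q + AᵀP(A−BK) = [11.2024 6.7500; 6.7500 13.7500]
tr(P') = 24.9524


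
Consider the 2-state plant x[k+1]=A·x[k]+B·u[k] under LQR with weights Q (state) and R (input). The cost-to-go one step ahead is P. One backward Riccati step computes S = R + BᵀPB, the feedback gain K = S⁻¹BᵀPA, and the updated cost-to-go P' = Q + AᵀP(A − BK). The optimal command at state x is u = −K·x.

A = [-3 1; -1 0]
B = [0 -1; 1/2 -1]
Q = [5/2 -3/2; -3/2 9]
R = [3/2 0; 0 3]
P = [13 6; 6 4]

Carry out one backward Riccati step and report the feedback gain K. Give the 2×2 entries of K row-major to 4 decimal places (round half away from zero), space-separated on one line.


-0.3091 0.0182 2.0455 -0.5909

BᵀP = [3.0000 2.0000; -19.0000 -10.0000]
S = R + BᵀPB = [3/2 0; 0 3] + [1.0000 -5.0000; -5.0000 29.0000] = [2.5000 -5.0000; -5.0000 32.0000]
BᵀPA = [-11.0000 3.0000; 67.0000 -19.0000]
K = S⁻¹·BᵀPA = [-0.3091 0.0182; 2.0455 -0.5909]
A−BK = [-0.9545 0.4091; 1.2000 -0.6000]
AᵀP(A−BK) = [16.5545 -5.2091; -5.2091 1.7182]
P' = Q + AᵀP(A−BK) = [19.0545 -6.7091; -6.7091 10.7182]
tr(P') = 29.7727


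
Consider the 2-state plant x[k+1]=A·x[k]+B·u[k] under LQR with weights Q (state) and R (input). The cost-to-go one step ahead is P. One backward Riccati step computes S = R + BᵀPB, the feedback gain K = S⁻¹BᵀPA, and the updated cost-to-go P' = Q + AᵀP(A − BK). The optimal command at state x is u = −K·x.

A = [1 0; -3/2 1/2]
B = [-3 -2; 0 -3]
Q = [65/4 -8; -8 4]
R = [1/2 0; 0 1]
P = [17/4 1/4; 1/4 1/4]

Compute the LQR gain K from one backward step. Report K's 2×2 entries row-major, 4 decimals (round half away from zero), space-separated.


BᵀP = [-12.7500 -0.7500; -9.2500 -1.2500]
S = R + BᵀPB = [1/2 0; 0 1] + [38.2500 27.7500; 27.7500 22.2500] = [38.7500 27.7500; 27.7500 23.2500]
BᵀPA = [-11.6250 -0.3750; -7.3750 -0.6250]
K = S⁻¹·BᵀPA = [-0.5014 0.0659; 0.2813 -0.1055]
A−BK = [0.0583 -0.0134; -0.6562 0.1834]
AᵀP(A−BK) = [0.3078 -0.0747; -0.0747 0.0213]
P' = Q + AᵀP(A−BK) = [16.5578 -8.0747; -8.0747 4.0213]
tr(P') = 20.5790

-0.5014 0.0659 0.2813 -0.1055


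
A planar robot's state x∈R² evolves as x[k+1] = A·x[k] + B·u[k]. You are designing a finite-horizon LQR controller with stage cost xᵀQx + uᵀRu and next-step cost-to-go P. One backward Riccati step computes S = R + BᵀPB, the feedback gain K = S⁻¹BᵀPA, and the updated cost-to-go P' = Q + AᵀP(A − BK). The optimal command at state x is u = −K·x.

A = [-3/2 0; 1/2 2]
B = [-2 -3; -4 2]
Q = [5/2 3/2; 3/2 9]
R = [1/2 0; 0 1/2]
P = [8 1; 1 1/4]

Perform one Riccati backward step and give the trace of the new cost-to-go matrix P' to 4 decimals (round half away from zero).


11.6791

BᵀP = [-20.0000 -3.0000; -22.0000 -2.5000]
S = R + BᵀPB = [1/2 0; 0 1/2] + [52.0000 54.0000; 54.0000 61.0000] = [52.5000 54.0000; 54.0000 61.5000]
BᵀPA = [28.5000 -6.0000; 31.7500 -5.0000]
K = S⁻¹·BᵀPA = [0.1223 -0.3165; 0.4089 0.1966]
A−BK = [-0.0288 -0.0432; 0.1715 0.3405]
AᵀP(A−BK) = [0.0952 0.0282; 0.0282 0.0839]
P' = Q + AᵀP(A−BK) = [2.5952 1.5282; 1.5282 9.0839]
tr(P') = 11.6791


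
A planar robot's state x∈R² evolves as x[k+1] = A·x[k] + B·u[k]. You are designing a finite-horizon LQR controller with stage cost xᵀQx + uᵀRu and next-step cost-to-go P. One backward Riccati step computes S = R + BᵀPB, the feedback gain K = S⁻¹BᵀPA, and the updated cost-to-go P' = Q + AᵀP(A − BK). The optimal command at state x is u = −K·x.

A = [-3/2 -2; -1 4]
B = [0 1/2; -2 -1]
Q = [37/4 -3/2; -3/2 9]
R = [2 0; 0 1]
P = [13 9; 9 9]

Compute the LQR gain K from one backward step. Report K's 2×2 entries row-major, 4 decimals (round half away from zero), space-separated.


1.4534 -0.4472 -1.1366 -2.1118

BᵀP = [-18.0000 -18.0000; -2.5000 -4.5000]
S = R + BᵀPB = [2 0; 0 1] + [36.0000 9.0000; 9.0000 3.2500] = [38.0000 9.0000; 9.0000 4.2500]
BᵀPA = [45.0000 -36.0000; 8.2500 -13.0000]
K = S⁻¹·BᵀPA = [1.4534 -0.4472; -1.1366 -2.1118]
A−BK = [-0.9317 -0.9441; 0.7702 0.9938]
AᵀP(A−BK) = [9.2236 4.5466; 4.5466 8.4472]
P' = Q + AᵀP(A−BK) = [18.4736 3.0466; 3.0466 17.4472]
tr(P') = 35.9208


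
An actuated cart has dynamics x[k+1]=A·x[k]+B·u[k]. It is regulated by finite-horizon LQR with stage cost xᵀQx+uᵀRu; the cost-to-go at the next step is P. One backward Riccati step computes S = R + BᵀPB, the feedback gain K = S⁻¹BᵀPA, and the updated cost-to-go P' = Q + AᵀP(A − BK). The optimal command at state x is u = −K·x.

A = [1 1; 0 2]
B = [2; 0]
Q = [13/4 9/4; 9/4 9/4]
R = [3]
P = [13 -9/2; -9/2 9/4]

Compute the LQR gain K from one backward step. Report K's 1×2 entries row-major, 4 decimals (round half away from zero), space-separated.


BᵀP = [26.0000 -9.0000]
S = R + BᵀPB = [3] + [52.0000] = [55.0000]
BᵀPA = [26.0000 8.0000]
K = S⁻¹·BᵀPA = [0.4727 0.1455]
A−BK = [0.0545 0.7091; 0.0000 2.0000]
AᵀP(A−BK) = [0.7091 0.2182; 0.2182 2.8364]
P' = Q + AᵀP(A−BK) = [3.9591 2.4682; 2.4682 5.0864]
tr(P') = 9.0455

0.4727 0.1455


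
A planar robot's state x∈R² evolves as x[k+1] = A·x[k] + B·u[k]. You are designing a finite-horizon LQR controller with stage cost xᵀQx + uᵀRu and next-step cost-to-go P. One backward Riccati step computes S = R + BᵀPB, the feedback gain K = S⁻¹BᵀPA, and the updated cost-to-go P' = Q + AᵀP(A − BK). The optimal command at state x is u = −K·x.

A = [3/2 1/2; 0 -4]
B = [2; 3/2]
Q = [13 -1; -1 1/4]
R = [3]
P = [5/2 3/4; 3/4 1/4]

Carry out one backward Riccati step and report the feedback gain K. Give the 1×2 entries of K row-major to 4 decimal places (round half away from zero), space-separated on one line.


0.5087 -0.2457

BᵀP = [6.1250 1.8750]
S = R + BᵀPB = [3] + [15.0625] = [18.0625]
BᵀPA = [9.1875 -4.4375]
K = S⁻¹·BᵀPA = [0.5087 -0.2457]
A−BK = [0.4827 0.9913; -0.7630 -3.6315]
AᵀP(A−BK) = [0.9518 -0.3679; -0.3679 0.5348]
P' = Q + AᵀP(A−BK) = [13.9518 -1.3679; -1.3679 0.7848]
tr(P') = 14.7366


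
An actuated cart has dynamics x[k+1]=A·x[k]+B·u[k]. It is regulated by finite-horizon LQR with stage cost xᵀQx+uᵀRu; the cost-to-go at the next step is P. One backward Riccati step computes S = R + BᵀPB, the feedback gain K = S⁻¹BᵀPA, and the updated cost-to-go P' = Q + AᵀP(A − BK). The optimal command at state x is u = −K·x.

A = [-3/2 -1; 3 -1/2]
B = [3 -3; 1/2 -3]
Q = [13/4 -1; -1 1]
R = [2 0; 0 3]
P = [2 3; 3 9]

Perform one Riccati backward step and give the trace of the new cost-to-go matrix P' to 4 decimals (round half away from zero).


11.2138

BᵀP = [7.5000 13.5000; -15.0000 -36.0000]
S = R + BᵀPB = [2 0; 0 3] + [29.2500 -63.0000; -63.0000 153.0000] = [31.2500 -63.0000; -63.0000 156.0000]
BᵀPA = [29.2500 -14.2500; -85.5000 33.0000]
K = S⁻¹·BᵀPA = [-0.9089 -0.1589; -0.9151 0.1474]
A−BK = [-1.5186 -0.0811; 0.7090 0.0215]
AᵀP(A−BK) = [6.8413 -0.0025; -0.0025 0.1225]
P' = Q + AᵀP(A−BK) = [10.0913 -1.0025; -1.0025 1.1225]
tr(P') = 11.2138
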